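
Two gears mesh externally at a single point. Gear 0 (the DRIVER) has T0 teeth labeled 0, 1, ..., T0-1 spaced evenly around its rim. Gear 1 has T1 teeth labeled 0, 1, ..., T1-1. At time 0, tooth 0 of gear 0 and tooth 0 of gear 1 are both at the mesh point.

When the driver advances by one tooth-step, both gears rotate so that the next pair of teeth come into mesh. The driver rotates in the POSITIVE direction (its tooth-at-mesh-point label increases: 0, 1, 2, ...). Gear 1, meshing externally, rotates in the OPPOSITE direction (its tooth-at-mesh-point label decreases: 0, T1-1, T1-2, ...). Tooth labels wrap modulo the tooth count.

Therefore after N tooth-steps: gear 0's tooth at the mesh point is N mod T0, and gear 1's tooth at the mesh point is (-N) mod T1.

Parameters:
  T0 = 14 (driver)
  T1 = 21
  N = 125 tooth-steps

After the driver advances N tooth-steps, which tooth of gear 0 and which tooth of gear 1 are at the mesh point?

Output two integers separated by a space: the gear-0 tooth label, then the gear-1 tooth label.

Gear 0 (driver, T0=14): tooth at mesh = N mod T0
  125 = 8 * 14 + 13, so 125 mod 14 = 13
  gear 0 tooth = 13
Gear 1 (driven, T1=21): tooth at mesh = (-N) mod T1
  125 = 5 * 21 + 20, so 125 mod 21 = 20
  (-125) mod 21 = (-20) mod 21 = 21 - 20 = 1
Mesh after 125 steps: gear-0 tooth 13 meets gear-1 tooth 1

Answer: 13 1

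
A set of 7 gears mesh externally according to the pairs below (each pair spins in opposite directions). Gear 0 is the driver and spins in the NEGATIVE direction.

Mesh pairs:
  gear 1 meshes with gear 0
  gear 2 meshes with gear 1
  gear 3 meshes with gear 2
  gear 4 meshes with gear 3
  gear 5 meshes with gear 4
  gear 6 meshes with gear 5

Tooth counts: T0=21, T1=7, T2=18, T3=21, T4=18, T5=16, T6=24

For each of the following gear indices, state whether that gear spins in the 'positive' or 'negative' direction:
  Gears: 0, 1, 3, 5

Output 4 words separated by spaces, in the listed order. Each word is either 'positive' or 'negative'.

Gear 0 (driver): negative (depth 0)
  gear 1: meshes with gear 0 -> depth 1 -> positive (opposite of gear 0)
  gear 2: meshes with gear 1 -> depth 2 -> negative (opposite of gear 1)
  gear 3: meshes with gear 2 -> depth 3 -> positive (opposite of gear 2)
  gear 4: meshes with gear 3 -> depth 4 -> negative (opposite of gear 3)
  gear 5: meshes with gear 4 -> depth 5 -> positive (opposite of gear 4)
  gear 6: meshes with gear 5 -> depth 6 -> negative (opposite of gear 5)
Queried indices 0, 1, 3, 5 -> negative, positive, positive, positive

Answer: negative positive positive positive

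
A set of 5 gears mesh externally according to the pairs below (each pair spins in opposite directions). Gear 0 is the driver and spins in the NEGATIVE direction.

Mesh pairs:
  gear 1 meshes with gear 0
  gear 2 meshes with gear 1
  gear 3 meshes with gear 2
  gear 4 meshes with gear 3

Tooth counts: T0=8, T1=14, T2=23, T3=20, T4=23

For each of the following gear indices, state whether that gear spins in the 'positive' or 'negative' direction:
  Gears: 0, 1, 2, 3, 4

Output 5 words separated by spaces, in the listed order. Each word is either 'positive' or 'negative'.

Answer: negative positive negative positive negative

Derivation:
Gear 0 (driver): negative (depth 0)
  gear 1: meshes with gear 0 -> depth 1 -> positive (opposite of gear 0)
  gear 2: meshes with gear 1 -> depth 2 -> negative (opposite of gear 1)
  gear 3: meshes with gear 2 -> depth 3 -> positive (opposite of gear 2)
  gear 4: meshes with gear 3 -> depth 4 -> negative (opposite of gear 3)
Queried indices 0, 1, 2, 3, 4 -> negative, positive, negative, positive, negative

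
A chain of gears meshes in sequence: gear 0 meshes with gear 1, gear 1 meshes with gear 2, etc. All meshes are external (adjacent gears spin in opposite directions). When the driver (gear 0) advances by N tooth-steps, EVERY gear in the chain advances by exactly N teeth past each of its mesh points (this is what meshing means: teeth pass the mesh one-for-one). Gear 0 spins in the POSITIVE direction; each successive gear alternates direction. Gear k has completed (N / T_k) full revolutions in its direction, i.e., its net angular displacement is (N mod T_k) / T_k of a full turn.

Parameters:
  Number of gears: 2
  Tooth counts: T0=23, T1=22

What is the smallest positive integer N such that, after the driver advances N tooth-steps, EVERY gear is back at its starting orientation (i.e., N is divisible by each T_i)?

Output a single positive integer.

Answer: 506

Derivation:
Gear k returns to start when N is a multiple of T_k.
All gears at start simultaneously when N is a common multiple of [23, 22]; the smallest such N is lcm(23, 22).
Start: lcm = T0 = 23
Fold in T1=22: gcd(23, 22) = 1; lcm(23, 22) = 23 * 22 / 1 = 506 / 1 = 506
Full cycle length = 506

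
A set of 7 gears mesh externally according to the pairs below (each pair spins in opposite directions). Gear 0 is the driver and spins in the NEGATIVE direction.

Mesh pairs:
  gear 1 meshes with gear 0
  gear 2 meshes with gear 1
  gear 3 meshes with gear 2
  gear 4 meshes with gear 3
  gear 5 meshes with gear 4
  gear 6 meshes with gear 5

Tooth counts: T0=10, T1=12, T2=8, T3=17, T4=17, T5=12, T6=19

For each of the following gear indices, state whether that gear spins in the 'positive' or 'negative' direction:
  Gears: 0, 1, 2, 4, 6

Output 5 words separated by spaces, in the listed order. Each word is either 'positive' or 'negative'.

Answer: negative positive negative negative negative

Derivation:
Gear 0 (driver): negative (depth 0)
  gear 1: meshes with gear 0 -> depth 1 -> positive (opposite of gear 0)
  gear 2: meshes with gear 1 -> depth 2 -> negative (opposite of gear 1)
  gear 3: meshes with gear 2 -> depth 3 -> positive (opposite of gear 2)
  gear 4: meshes with gear 3 -> depth 4 -> negative (opposite of gear 3)
  gear 5: meshes with gear 4 -> depth 5 -> positive (opposite of gear 4)
  gear 6: meshes with gear 5 -> depth 6 -> negative (opposite of gear 5)
Queried indices 0, 1, 2, 4, 6 -> negative, positive, negative, negative, negative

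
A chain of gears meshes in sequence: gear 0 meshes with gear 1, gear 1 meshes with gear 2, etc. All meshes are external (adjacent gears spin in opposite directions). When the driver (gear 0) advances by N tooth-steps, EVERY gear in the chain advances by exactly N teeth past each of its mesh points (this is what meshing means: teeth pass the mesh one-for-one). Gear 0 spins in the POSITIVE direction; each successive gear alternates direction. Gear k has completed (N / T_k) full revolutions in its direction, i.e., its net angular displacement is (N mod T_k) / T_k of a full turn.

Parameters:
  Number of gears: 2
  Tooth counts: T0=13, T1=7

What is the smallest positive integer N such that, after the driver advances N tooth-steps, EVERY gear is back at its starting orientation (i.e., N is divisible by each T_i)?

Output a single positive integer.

Gear k returns to start when N is a multiple of T_k.
All gears at start simultaneously when N is a common multiple of [13, 7]; the smallest such N is lcm(13, 7).
Start: lcm = T0 = 13
Fold in T1=7: gcd(13, 7) = 1; lcm(13, 7) = 13 * 7 / 1 = 91 / 1 = 91
Full cycle length = 91

Answer: 91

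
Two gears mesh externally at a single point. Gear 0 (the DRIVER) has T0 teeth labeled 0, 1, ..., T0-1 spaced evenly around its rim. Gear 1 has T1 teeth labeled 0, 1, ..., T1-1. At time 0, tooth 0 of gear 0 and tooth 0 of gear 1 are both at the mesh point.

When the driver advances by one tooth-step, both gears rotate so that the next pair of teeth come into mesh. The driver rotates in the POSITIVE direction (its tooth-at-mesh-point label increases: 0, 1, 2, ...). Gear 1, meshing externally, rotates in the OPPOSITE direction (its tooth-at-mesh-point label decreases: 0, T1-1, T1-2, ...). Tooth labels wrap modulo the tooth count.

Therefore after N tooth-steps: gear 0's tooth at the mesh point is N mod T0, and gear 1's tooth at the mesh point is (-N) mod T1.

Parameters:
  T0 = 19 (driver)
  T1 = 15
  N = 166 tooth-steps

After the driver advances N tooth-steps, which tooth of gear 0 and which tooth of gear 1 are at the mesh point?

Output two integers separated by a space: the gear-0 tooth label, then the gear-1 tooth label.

Answer: 14 14

Derivation:
Gear 0 (driver, T0=19): tooth at mesh = N mod T0
  166 = 8 * 19 + 14, so 166 mod 19 = 14
  gear 0 tooth = 14
Gear 1 (driven, T1=15): tooth at mesh = (-N) mod T1
  166 = 11 * 15 + 1, so 166 mod 15 = 1
  (-166) mod 15 = (-1) mod 15 = 15 - 1 = 14
Mesh after 166 steps: gear-0 tooth 14 meets gear-1 tooth 14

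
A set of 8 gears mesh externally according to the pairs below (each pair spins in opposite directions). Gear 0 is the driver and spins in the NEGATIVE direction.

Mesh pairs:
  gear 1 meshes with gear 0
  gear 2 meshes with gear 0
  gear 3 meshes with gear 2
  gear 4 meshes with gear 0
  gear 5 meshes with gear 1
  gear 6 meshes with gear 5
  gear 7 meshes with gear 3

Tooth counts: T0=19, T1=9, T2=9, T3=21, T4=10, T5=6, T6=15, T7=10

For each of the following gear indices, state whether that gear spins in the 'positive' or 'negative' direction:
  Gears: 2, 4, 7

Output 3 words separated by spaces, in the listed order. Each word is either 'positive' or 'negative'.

Answer: positive positive positive

Derivation:
Gear 0 (driver): negative (depth 0)
  gear 1: meshes with gear 0 -> depth 1 -> positive (opposite of gear 0)
  gear 2: meshes with gear 0 -> depth 1 -> positive (opposite of gear 0)
  gear 3: meshes with gear 2 -> depth 2 -> negative (opposite of gear 2)
  gear 4: meshes with gear 0 -> depth 1 -> positive (opposite of gear 0)
  gear 5: meshes with gear 1 -> depth 2 -> negative (opposite of gear 1)
  gear 6: meshes with gear 5 -> depth 3 -> positive (opposite of gear 5)
  gear 7: meshes with gear 3 -> depth 3 -> positive (opposite of gear 3)
Queried indices 2, 4, 7 -> positive, positive, positive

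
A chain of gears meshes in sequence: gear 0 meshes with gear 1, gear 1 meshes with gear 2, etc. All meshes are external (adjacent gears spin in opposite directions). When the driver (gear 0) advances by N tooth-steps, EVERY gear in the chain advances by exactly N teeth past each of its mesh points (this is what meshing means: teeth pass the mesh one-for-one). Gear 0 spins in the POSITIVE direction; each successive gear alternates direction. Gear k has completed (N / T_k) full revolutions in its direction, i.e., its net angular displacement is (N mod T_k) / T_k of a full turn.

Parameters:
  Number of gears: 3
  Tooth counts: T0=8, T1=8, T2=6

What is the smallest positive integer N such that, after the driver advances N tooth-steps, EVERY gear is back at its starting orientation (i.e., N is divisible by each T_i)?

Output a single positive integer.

Gear k returns to start when N is a multiple of T_k.
All gears at start simultaneously when N is a common multiple of [8, 8, 6]; the smallest such N is lcm(8, 8, 6).
Start: lcm = T0 = 8
Fold in T1=8: gcd(8, 8) = 8; lcm(8, 8) = 8 * 8 / 8 = 64 / 8 = 8
Fold in T2=6: gcd(8, 6) = 2; lcm(8, 6) = 8 * 6 / 2 = 48 / 2 = 24
Full cycle length = 24

Answer: 24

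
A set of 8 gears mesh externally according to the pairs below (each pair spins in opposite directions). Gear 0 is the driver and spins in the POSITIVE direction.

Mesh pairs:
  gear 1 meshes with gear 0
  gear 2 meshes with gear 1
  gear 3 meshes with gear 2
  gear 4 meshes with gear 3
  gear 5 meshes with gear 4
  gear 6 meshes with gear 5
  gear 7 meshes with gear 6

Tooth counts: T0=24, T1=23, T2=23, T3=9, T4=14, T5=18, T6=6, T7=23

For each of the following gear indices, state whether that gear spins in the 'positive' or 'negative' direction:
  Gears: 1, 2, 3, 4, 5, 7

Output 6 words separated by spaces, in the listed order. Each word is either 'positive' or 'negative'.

Answer: negative positive negative positive negative negative

Derivation:
Gear 0 (driver): positive (depth 0)
  gear 1: meshes with gear 0 -> depth 1 -> negative (opposite of gear 0)
  gear 2: meshes with gear 1 -> depth 2 -> positive (opposite of gear 1)
  gear 3: meshes with gear 2 -> depth 3 -> negative (opposite of gear 2)
  gear 4: meshes with gear 3 -> depth 4 -> positive (opposite of gear 3)
  gear 5: meshes with gear 4 -> depth 5 -> negative (opposite of gear 4)
  gear 6: meshes with gear 5 -> depth 6 -> positive (opposite of gear 5)
  gear 7: meshes with gear 6 -> depth 7 -> negative (opposite of gear 6)
Queried indices 1, 2, 3, 4, 5, 7 -> negative, positive, negative, positive, negative, negative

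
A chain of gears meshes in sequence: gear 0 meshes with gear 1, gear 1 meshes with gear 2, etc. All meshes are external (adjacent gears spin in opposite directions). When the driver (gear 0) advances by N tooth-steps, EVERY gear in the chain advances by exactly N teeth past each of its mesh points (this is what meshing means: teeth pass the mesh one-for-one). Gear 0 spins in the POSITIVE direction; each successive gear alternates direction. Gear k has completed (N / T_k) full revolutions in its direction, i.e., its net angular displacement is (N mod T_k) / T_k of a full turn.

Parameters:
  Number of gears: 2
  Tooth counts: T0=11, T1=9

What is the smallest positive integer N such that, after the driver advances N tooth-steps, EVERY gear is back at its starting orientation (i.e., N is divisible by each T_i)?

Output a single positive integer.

Answer: 99

Derivation:
Gear k returns to start when N is a multiple of T_k.
All gears at start simultaneously when N is a common multiple of [11, 9]; the smallest such N is lcm(11, 9).
Start: lcm = T0 = 11
Fold in T1=9: gcd(11, 9) = 1; lcm(11, 9) = 11 * 9 / 1 = 99 / 1 = 99
Full cycle length = 99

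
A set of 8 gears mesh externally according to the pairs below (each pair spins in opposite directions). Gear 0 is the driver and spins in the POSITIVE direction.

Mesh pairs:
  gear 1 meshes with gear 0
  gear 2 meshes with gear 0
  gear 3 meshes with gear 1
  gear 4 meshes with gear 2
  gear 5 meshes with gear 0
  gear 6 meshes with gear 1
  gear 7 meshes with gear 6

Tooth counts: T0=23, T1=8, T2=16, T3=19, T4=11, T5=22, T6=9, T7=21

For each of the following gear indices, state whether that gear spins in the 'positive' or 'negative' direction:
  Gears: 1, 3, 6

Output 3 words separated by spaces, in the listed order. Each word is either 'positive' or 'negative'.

Gear 0 (driver): positive (depth 0)
  gear 1: meshes with gear 0 -> depth 1 -> negative (opposite of gear 0)
  gear 2: meshes with gear 0 -> depth 1 -> negative (opposite of gear 0)
  gear 3: meshes with gear 1 -> depth 2 -> positive (opposite of gear 1)
  gear 4: meshes with gear 2 -> depth 2 -> positive (opposite of gear 2)
  gear 5: meshes with gear 0 -> depth 1 -> negative (opposite of gear 0)
  gear 6: meshes with gear 1 -> depth 2 -> positive (opposite of gear 1)
  gear 7: meshes with gear 6 -> depth 3 -> negative (opposite of gear 6)
Queried indices 1, 3, 6 -> negative, positive, positive

Answer: negative positive positive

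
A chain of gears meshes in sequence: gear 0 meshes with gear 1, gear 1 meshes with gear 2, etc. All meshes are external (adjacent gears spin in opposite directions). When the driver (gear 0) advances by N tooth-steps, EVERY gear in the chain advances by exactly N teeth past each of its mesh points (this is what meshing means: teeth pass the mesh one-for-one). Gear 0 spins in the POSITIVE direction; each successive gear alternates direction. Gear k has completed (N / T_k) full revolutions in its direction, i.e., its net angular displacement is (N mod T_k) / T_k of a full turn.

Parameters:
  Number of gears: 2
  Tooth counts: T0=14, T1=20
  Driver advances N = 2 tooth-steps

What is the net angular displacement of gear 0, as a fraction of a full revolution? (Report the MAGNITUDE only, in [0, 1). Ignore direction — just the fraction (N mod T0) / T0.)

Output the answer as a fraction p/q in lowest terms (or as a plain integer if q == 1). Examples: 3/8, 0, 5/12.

Answer: 1/7

Derivation:
Chain of 2 gears, tooth counts: [14, 20]
  gear 0: T0=14, direction=positive, advance = 2 mod 14 = 2 teeth = 2/14 turn
  gear 1: T1=20, direction=negative, advance = 2 mod 20 = 2 teeth = 2/20 turn
Gear 0: 2 mod 14 = 2
Fraction = 2 / 14 = 1/7 (gcd(2,14)=2) = 1/7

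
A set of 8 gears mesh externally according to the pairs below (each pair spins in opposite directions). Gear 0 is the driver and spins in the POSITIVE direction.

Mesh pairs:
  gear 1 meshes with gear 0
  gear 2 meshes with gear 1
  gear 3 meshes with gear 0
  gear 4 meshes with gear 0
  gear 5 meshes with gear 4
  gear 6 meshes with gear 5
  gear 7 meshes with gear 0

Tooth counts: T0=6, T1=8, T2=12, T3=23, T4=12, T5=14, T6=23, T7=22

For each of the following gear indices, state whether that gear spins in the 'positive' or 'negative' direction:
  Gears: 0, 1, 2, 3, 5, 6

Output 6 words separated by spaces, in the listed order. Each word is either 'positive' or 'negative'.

Gear 0 (driver): positive (depth 0)
  gear 1: meshes with gear 0 -> depth 1 -> negative (opposite of gear 0)
  gear 2: meshes with gear 1 -> depth 2 -> positive (opposite of gear 1)
  gear 3: meshes with gear 0 -> depth 1 -> negative (opposite of gear 0)
  gear 4: meshes with gear 0 -> depth 1 -> negative (opposite of gear 0)
  gear 5: meshes with gear 4 -> depth 2 -> positive (opposite of gear 4)
  gear 6: meshes with gear 5 -> depth 3 -> negative (opposite of gear 5)
  gear 7: meshes with gear 0 -> depth 1 -> negative (opposite of gear 0)
Queried indices 0, 1, 2, 3, 5, 6 -> positive, negative, positive, negative, positive, negative

Answer: positive negative positive negative positive negative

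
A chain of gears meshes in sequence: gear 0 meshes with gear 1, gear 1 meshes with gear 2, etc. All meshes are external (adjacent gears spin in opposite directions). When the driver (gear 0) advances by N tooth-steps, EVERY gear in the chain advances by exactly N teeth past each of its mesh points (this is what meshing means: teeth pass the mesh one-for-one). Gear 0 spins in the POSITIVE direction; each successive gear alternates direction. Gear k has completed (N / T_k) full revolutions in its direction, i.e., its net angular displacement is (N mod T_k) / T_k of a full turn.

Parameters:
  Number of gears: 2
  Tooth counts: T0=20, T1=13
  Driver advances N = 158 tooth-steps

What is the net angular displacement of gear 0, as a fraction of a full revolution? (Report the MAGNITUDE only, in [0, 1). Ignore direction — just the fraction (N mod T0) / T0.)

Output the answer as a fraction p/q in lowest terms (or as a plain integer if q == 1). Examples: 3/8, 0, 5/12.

Chain of 2 gears, tooth counts: [20, 13]
  gear 0: T0=20, direction=positive, advance = 158 mod 20 = 18 teeth = 18/20 turn
  gear 1: T1=13, direction=negative, advance = 158 mod 13 = 2 teeth = 2/13 turn
Gear 0: 158 mod 20 = 18
Fraction = 18 / 20 = 9/10 (gcd(18,20)=2) = 9/10

Answer: 9/10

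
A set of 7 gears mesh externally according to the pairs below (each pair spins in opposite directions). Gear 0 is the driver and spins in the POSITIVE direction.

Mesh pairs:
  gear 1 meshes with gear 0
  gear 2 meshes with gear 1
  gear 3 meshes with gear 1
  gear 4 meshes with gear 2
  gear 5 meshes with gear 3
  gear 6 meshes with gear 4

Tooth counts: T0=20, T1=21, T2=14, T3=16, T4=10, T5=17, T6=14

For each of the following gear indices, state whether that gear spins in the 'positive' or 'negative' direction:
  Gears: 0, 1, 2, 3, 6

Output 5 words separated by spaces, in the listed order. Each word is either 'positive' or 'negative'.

Answer: positive negative positive positive positive

Derivation:
Gear 0 (driver): positive (depth 0)
  gear 1: meshes with gear 0 -> depth 1 -> negative (opposite of gear 0)
  gear 2: meshes with gear 1 -> depth 2 -> positive (opposite of gear 1)
  gear 3: meshes with gear 1 -> depth 2 -> positive (opposite of gear 1)
  gear 4: meshes with gear 2 -> depth 3 -> negative (opposite of gear 2)
  gear 5: meshes with gear 3 -> depth 3 -> negative (opposite of gear 3)
  gear 6: meshes with gear 4 -> depth 4 -> positive (opposite of gear 4)
Queried indices 0, 1, 2, 3, 6 -> positive, negative, positive, positive, positive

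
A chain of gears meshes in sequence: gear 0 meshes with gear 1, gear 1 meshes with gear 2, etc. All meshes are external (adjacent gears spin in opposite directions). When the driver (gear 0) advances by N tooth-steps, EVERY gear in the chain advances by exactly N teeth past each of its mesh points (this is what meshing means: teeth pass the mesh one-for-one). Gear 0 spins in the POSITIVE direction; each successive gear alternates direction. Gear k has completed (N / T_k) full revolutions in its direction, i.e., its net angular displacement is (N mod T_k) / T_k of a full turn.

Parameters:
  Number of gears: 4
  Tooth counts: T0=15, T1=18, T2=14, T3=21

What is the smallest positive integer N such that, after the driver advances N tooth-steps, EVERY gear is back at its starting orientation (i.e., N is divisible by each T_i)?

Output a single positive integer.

Answer: 630

Derivation:
Gear k returns to start when N is a multiple of T_k.
All gears at start simultaneously when N is a common multiple of [15, 18, 14, 21]; the smallest such N is lcm(15, 18, 14, 21).
Start: lcm = T0 = 15
Fold in T1=18: gcd(15, 18) = 3; lcm(15, 18) = 15 * 18 / 3 = 270 / 3 = 90
Fold in T2=14: gcd(90, 14) = 2; lcm(90, 14) = 90 * 14 / 2 = 1260 / 2 = 630
Fold in T3=21: gcd(630, 21) = 21; lcm(630, 21) = 630 * 21 / 21 = 13230 / 21 = 630
Full cycle length = 630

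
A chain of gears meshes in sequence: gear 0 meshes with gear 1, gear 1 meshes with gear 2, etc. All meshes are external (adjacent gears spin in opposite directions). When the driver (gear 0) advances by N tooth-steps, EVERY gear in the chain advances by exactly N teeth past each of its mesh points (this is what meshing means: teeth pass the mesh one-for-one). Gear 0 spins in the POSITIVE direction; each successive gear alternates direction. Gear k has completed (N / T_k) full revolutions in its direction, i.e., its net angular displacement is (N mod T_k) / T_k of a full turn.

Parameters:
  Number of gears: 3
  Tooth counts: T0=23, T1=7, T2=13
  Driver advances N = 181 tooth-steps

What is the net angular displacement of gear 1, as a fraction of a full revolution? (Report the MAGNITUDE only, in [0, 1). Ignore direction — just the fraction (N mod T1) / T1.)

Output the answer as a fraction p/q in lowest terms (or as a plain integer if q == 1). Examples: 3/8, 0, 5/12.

Chain of 3 gears, tooth counts: [23, 7, 13]
  gear 0: T0=23, direction=positive, advance = 181 mod 23 = 20 teeth = 20/23 turn
  gear 1: T1=7, direction=negative, advance = 181 mod 7 = 6 teeth = 6/7 turn
  gear 2: T2=13, direction=positive, advance = 181 mod 13 = 12 teeth = 12/13 turn
Gear 1: 181 mod 7 = 6
Fraction = 6 / 7 = 6/7 (gcd(6,7)=1) = 6/7

Answer: 6/7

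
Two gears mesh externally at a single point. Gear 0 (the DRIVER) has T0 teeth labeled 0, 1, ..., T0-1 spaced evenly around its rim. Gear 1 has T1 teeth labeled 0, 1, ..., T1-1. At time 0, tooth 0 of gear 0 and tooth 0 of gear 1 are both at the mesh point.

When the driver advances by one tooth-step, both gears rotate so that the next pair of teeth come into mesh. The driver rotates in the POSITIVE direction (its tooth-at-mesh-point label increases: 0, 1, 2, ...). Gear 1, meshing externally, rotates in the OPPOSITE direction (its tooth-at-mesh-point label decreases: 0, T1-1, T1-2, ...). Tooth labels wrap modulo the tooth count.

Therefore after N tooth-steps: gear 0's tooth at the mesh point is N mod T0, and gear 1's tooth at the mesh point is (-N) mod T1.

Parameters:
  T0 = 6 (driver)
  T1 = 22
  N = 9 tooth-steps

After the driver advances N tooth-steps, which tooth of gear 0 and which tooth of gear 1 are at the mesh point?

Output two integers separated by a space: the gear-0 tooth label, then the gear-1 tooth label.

Gear 0 (driver, T0=6): tooth at mesh = N mod T0
  9 = 1 * 6 + 3, so 9 mod 6 = 3
  gear 0 tooth = 3
Gear 1 (driven, T1=22): tooth at mesh = (-N) mod T1
  9 = 0 * 22 + 9, so 9 mod 22 = 9
  (-9) mod 22 = (-9) mod 22 = 22 - 9 = 13
Mesh after 9 steps: gear-0 tooth 3 meets gear-1 tooth 13

Answer: 3 13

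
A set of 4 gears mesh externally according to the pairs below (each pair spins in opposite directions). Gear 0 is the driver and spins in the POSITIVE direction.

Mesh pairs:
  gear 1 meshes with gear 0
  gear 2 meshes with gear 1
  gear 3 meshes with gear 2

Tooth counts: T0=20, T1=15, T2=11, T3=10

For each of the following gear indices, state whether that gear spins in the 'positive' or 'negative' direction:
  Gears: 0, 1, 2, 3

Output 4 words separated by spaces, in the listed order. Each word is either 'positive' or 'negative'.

Gear 0 (driver): positive (depth 0)
  gear 1: meshes with gear 0 -> depth 1 -> negative (opposite of gear 0)
  gear 2: meshes with gear 1 -> depth 2 -> positive (opposite of gear 1)
  gear 3: meshes with gear 2 -> depth 3 -> negative (opposite of gear 2)
Queried indices 0, 1, 2, 3 -> positive, negative, positive, negative

Answer: positive negative positive negative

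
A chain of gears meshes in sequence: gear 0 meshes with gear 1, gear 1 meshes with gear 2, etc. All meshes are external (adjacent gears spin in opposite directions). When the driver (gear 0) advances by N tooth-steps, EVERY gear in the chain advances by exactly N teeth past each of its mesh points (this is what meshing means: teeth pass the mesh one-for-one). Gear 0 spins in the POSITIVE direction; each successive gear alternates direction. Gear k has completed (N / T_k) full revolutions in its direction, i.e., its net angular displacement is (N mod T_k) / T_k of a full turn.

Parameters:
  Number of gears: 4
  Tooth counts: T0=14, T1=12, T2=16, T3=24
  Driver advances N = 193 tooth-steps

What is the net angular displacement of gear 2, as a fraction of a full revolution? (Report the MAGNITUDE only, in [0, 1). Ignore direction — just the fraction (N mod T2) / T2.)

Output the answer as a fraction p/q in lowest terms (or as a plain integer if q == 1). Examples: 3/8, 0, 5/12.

Chain of 4 gears, tooth counts: [14, 12, 16, 24]
  gear 0: T0=14, direction=positive, advance = 193 mod 14 = 11 teeth = 11/14 turn
  gear 1: T1=12, direction=negative, advance = 193 mod 12 = 1 teeth = 1/12 turn
  gear 2: T2=16, direction=positive, advance = 193 mod 16 = 1 teeth = 1/16 turn
  gear 3: T3=24, direction=negative, advance = 193 mod 24 = 1 teeth = 1/24 turn
Gear 2: 193 mod 16 = 1
Fraction = 1 / 16 = 1/16 (gcd(1,16)=1) = 1/16

Answer: 1/16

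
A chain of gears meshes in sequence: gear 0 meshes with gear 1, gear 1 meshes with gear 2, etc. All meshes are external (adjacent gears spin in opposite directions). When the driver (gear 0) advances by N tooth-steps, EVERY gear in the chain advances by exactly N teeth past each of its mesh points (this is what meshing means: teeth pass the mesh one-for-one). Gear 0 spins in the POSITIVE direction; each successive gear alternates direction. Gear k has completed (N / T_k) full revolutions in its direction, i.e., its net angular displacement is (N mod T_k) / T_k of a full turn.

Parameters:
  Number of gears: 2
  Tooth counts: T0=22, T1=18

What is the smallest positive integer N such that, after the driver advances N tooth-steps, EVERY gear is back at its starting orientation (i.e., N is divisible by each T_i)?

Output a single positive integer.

Gear k returns to start when N is a multiple of T_k.
All gears at start simultaneously when N is a common multiple of [22, 18]; the smallest such N is lcm(22, 18).
Start: lcm = T0 = 22
Fold in T1=18: gcd(22, 18) = 2; lcm(22, 18) = 22 * 18 / 2 = 396 / 2 = 198
Full cycle length = 198

Answer: 198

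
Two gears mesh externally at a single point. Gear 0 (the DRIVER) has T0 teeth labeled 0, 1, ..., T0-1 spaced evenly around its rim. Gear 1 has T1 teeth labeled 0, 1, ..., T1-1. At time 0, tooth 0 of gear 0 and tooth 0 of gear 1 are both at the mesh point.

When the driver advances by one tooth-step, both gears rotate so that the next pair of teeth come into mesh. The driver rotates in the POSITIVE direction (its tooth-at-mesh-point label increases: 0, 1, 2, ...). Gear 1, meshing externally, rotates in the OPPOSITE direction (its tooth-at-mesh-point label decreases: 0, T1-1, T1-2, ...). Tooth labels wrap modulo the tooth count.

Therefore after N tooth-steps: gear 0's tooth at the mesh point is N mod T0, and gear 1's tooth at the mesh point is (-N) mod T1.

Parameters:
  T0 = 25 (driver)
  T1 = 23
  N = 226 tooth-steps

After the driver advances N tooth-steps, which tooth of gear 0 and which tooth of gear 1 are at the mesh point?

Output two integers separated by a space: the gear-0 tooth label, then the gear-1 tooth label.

Gear 0 (driver, T0=25): tooth at mesh = N mod T0
  226 = 9 * 25 + 1, so 226 mod 25 = 1
  gear 0 tooth = 1
Gear 1 (driven, T1=23): tooth at mesh = (-N) mod T1
  226 = 9 * 23 + 19, so 226 mod 23 = 19
  (-226) mod 23 = (-19) mod 23 = 23 - 19 = 4
Mesh after 226 steps: gear-0 tooth 1 meets gear-1 tooth 4

Answer: 1 4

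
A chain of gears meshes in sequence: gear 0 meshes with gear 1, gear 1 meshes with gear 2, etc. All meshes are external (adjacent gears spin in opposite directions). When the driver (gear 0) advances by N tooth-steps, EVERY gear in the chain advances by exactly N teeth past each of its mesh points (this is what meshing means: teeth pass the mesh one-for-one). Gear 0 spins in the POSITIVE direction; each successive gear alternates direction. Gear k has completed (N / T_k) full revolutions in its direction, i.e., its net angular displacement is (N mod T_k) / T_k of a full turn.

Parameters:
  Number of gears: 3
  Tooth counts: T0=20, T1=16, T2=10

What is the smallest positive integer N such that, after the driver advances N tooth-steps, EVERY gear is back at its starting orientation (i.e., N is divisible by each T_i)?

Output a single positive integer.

Answer: 80

Derivation:
Gear k returns to start when N is a multiple of T_k.
All gears at start simultaneously when N is a common multiple of [20, 16, 10]; the smallest such N is lcm(20, 16, 10).
Start: lcm = T0 = 20
Fold in T1=16: gcd(20, 16) = 4; lcm(20, 16) = 20 * 16 / 4 = 320 / 4 = 80
Fold in T2=10: gcd(80, 10) = 10; lcm(80, 10) = 80 * 10 / 10 = 800 / 10 = 80
Full cycle length = 80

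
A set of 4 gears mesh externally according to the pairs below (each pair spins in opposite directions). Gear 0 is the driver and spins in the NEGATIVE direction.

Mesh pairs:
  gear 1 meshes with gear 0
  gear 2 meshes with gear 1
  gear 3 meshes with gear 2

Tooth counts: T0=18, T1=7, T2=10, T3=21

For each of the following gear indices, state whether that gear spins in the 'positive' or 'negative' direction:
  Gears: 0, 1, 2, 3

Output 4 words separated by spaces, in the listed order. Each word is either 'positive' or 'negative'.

Answer: negative positive negative positive

Derivation:
Gear 0 (driver): negative (depth 0)
  gear 1: meshes with gear 0 -> depth 1 -> positive (opposite of gear 0)
  gear 2: meshes with gear 1 -> depth 2 -> negative (opposite of gear 1)
  gear 3: meshes with gear 2 -> depth 3 -> positive (opposite of gear 2)
Queried indices 0, 1, 2, 3 -> negative, positive, negative, positive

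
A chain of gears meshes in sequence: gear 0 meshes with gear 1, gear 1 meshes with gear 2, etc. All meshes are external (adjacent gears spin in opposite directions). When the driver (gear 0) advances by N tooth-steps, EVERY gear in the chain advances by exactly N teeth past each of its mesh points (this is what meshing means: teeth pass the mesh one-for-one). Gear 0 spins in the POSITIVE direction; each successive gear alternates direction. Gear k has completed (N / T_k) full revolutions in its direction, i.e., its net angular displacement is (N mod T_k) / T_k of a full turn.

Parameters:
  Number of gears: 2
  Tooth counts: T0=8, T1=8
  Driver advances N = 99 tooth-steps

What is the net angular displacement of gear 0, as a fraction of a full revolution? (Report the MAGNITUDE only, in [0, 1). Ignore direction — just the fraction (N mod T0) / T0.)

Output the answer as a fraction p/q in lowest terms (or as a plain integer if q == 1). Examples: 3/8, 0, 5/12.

Chain of 2 gears, tooth counts: [8, 8]
  gear 0: T0=8, direction=positive, advance = 99 mod 8 = 3 teeth = 3/8 turn
  gear 1: T1=8, direction=negative, advance = 99 mod 8 = 3 teeth = 3/8 turn
Gear 0: 99 mod 8 = 3
Fraction = 3 / 8 = 3/8 (gcd(3,8)=1) = 3/8

Answer: 3/8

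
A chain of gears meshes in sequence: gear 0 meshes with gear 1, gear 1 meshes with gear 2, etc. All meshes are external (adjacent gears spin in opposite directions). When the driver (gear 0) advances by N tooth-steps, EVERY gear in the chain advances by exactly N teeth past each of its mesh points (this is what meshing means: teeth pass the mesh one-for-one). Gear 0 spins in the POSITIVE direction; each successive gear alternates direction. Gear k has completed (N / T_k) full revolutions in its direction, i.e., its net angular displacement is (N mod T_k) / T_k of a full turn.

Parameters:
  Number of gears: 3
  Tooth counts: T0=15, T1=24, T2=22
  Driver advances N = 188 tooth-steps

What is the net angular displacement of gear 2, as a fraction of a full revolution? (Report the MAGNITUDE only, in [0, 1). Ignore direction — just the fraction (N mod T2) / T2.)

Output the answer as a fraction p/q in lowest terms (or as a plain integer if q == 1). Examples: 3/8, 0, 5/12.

Chain of 3 gears, tooth counts: [15, 24, 22]
  gear 0: T0=15, direction=positive, advance = 188 mod 15 = 8 teeth = 8/15 turn
  gear 1: T1=24, direction=negative, advance = 188 mod 24 = 20 teeth = 20/24 turn
  gear 2: T2=22, direction=positive, advance = 188 mod 22 = 12 teeth = 12/22 turn
Gear 2: 188 mod 22 = 12
Fraction = 12 / 22 = 6/11 (gcd(12,22)=2) = 6/11

Answer: 6/11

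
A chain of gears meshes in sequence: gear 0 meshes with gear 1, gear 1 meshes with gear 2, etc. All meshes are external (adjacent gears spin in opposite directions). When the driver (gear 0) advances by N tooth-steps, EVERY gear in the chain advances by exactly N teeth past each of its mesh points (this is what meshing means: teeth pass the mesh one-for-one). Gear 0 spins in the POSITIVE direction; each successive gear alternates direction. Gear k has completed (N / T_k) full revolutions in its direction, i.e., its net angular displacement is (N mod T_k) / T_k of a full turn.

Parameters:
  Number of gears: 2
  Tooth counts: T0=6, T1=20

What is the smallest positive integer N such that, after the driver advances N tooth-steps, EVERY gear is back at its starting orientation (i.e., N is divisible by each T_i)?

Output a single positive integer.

Answer: 60

Derivation:
Gear k returns to start when N is a multiple of T_k.
All gears at start simultaneously when N is a common multiple of [6, 20]; the smallest such N is lcm(6, 20).
Start: lcm = T0 = 6
Fold in T1=20: gcd(6, 20) = 2; lcm(6, 20) = 6 * 20 / 2 = 120 / 2 = 60
Full cycle length = 60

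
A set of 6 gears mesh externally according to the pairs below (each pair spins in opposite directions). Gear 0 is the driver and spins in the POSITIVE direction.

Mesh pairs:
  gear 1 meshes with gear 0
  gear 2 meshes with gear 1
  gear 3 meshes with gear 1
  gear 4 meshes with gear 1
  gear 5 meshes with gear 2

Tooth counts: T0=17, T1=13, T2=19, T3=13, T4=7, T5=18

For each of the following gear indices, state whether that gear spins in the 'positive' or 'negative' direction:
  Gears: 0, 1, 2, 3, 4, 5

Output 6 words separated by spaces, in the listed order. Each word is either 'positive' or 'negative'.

Gear 0 (driver): positive (depth 0)
  gear 1: meshes with gear 0 -> depth 1 -> negative (opposite of gear 0)
  gear 2: meshes with gear 1 -> depth 2 -> positive (opposite of gear 1)
  gear 3: meshes with gear 1 -> depth 2 -> positive (opposite of gear 1)
  gear 4: meshes with gear 1 -> depth 2 -> positive (opposite of gear 1)
  gear 5: meshes with gear 2 -> depth 3 -> negative (opposite of gear 2)
Queried indices 0, 1, 2, 3, 4, 5 -> positive, negative, positive, positive, positive, negative

Answer: positive negative positive positive positive negative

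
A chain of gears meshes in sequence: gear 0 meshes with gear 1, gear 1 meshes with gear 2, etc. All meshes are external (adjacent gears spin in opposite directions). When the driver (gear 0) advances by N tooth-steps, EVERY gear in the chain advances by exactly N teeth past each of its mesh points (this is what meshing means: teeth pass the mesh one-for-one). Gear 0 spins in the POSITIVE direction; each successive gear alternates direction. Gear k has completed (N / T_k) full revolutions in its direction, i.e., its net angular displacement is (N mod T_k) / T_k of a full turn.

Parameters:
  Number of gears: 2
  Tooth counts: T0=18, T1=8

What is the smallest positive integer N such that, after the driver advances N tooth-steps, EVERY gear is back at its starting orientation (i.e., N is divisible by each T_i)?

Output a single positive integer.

Gear k returns to start when N is a multiple of T_k.
All gears at start simultaneously when N is a common multiple of [18, 8]; the smallest such N is lcm(18, 8).
Start: lcm = T0 = 18
Fold in T1=8: gcd(18, 8) = 2; lcm(18, 8) = 18 * 8 / 2 = 144 / 2 = 72
Full cycle length = 72

Answer: 72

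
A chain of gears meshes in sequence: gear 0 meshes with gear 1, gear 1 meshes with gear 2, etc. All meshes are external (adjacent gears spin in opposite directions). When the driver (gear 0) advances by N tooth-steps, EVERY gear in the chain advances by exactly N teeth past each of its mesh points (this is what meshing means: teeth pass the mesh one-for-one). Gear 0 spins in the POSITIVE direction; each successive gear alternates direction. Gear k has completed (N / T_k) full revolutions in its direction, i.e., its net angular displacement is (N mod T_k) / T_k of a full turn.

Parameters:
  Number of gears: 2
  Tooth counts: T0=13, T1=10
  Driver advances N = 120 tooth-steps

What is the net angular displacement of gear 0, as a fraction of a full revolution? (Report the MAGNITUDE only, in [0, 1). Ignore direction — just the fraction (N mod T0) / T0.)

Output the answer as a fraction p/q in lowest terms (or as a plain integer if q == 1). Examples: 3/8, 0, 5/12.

Chain of 2 gears, tooth counts: [13, 10]
  gear 0: T0=13, direction=positive, advance = 120 mod 13 = 3 teeth = 3/13 turn
  gear 1: T1=10, direction=negative, advance = 120 mod 10 = 0 teeth = 0/10 turn
Gear 0: 120 mod 13 = 3
Fraction = 3 / 13 = 3/13 (gcd(3,13)=1) = 3/13

Answer: 3/13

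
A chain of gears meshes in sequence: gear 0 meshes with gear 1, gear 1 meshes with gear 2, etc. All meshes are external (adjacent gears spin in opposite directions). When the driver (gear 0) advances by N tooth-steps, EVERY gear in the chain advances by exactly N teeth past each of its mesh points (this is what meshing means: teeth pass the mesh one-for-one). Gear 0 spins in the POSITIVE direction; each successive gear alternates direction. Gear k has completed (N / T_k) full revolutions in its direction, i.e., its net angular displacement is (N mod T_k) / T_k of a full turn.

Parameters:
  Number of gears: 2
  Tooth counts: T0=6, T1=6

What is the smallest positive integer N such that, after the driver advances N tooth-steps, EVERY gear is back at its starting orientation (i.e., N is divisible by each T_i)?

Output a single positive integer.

Answer: 6

Derivation:
Gear k returns to start when N is a multiple of T_k.
All gears at start simultaneously when N is a common multiple of [6, 6]; the smallest such N is lcm(6, 6).
Start: lcm = T0 = 6
Fold in T1=6: gcd(6, 6) = 6; lcm(6, 6) = 6 * 6 / 6 = 36 / 6 = 6
Full cycle length = 6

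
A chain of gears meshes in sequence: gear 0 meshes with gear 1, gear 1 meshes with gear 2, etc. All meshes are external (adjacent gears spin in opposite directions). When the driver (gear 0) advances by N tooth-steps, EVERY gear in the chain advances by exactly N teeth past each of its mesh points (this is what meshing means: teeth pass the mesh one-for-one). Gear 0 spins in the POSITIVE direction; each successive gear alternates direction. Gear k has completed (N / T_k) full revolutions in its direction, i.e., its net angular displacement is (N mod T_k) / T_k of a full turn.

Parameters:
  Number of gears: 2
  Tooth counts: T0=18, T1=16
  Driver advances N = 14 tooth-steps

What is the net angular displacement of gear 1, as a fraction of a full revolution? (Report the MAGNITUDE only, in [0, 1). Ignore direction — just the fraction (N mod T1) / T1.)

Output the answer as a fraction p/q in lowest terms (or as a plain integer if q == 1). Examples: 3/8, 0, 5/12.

Chain of 2 gears, tooth counts: [18, 16]
  gear 0: T0=18, direction=positive, advance = 14 mod 18 = 14 teeth = 14/18 turn
  gear 1: T1=16, direction=negative, advance = 14 mod 16 = 14 teeth = 14/16 turn
Gear 1: 14 mod 16 = 14
Fraction = 14 / 16 = 7/8 (gcd(14,16)=2) = 7/8

Answer: 7/8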